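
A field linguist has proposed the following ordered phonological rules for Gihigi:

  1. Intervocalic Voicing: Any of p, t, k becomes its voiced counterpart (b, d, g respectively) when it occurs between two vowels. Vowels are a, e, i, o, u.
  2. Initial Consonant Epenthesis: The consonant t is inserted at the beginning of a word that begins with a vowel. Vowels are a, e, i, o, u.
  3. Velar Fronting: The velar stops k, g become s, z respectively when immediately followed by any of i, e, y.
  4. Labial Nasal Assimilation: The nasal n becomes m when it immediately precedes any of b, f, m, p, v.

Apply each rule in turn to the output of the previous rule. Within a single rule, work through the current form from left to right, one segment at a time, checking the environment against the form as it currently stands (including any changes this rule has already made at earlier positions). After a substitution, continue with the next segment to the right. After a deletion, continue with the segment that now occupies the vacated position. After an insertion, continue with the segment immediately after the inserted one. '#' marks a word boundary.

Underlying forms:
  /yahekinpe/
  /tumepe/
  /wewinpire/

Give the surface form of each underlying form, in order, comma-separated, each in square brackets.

[yahezimpe], [tumebe], [wewimpire]

/yahekinpe/:
  1 Intervocalic Voicing: [yahekinpe] → [yaheginpe]
  2 Initial Consonant Epenthesis: no change — [yaheginpe]
  3 Velar Fronting: [yaheginpe] → [yahezinpe]
  4 Labial Nasal Assimilation: [yahezinpe] → [yahezimpe]
/tumepe/:
  1 Intervocalic Voicing: [tumepe] → [tumebe]
  2 Initial Consonant Epenthesis: no change — [tumebe]
  3 Velar Fronting: no change — [tumebe]
  4 Labial Nasal Assimilation: no change — [tumebe]
/wewinpire/:
  1 Intervocalic Voicing: no change — [wewinpire]
  2 Initial Consonant Epenthesis: no change — [wewinpire]
  3 Velar Fronting: no change — [wewinpire]
  4 Labial Nasal Assimilation: [wewinpire] → [wewimpire]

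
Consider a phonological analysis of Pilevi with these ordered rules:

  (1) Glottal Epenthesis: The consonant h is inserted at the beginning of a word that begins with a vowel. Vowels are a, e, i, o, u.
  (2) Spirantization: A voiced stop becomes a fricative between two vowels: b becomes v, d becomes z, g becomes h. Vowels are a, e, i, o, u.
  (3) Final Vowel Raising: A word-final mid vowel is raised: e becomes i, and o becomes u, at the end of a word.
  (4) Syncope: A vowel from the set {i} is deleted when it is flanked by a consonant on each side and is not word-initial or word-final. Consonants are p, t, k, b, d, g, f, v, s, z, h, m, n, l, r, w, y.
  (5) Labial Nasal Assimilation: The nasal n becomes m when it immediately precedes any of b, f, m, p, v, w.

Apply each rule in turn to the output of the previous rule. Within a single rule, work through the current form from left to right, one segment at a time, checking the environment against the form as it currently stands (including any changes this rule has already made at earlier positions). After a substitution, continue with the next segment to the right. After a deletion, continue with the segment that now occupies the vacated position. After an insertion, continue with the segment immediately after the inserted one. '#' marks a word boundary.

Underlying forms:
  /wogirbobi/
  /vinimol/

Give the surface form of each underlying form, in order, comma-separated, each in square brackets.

[wohrbovi], [vmmol]

/wogirbobi/:
  (1) Glottal Epenthesis: no change — [wogirbobi]
  (2) Spirantization: [wogirbobi] → [wohirbovi]
  (3) Final Vowel Raising: no change — [wohirbovi]
  (4) Syncope: [wohirbovi] → [wohrbovi]
  (5) Labial Nasal Assimilation: no change — [wohrbovi]
/vinimol/:
  (1) Glottal Epenthesis: no change — [vinimol]
  (2) Spirantization: no change — [vinimol]
  (3) Final Vowel Raising: no change — [vinimol]
  (4) Syncope: [vinimol] → [vnmol]
  (5) Labial Nasal Assimilation: [vnmol] → [vmmol]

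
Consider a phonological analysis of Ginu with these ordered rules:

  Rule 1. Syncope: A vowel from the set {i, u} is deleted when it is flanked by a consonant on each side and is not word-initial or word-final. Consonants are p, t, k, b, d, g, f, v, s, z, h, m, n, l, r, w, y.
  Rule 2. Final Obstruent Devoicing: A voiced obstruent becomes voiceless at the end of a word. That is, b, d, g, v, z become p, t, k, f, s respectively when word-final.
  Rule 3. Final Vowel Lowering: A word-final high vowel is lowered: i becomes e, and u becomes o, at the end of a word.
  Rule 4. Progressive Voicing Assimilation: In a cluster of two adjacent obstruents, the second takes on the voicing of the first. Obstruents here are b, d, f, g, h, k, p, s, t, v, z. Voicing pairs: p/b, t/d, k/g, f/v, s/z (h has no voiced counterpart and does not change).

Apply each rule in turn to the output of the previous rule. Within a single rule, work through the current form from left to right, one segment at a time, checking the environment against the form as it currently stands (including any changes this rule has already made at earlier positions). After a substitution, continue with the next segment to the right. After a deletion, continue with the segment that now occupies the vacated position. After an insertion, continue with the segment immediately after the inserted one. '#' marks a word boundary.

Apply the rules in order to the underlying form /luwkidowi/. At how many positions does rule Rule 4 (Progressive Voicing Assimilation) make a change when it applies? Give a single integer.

1

Rule 1 Syncope: [luwkidowi] → [lwkdowi]
Rule 2 Final Obstruent Devoicing: no change — [lwkdowi]
Rule 3 Final Vowel Lowering: [lwkdowi] → [lwkdowe]
Rule 4 Progressive Voicing Assimilation: [lwkdowe] → [lwktowe]
Rule Rule 4 changed 1 position(s).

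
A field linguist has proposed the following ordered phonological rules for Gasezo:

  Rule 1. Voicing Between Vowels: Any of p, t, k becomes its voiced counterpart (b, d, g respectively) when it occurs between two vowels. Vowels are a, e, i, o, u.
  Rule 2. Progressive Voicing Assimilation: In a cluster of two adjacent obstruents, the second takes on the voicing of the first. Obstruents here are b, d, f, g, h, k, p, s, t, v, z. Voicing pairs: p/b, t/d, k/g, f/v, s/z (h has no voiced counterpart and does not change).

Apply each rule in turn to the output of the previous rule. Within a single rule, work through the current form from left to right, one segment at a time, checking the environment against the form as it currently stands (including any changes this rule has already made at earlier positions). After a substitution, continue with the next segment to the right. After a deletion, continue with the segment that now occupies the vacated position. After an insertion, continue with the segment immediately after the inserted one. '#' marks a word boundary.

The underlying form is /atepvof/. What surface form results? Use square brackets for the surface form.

Rule 1 Voicing Between Vowels: [atepvof] → [adepvof]
Rule 2 Progressive Voicing Assimilation: [adepvof] → [adepfof]

[adepfof]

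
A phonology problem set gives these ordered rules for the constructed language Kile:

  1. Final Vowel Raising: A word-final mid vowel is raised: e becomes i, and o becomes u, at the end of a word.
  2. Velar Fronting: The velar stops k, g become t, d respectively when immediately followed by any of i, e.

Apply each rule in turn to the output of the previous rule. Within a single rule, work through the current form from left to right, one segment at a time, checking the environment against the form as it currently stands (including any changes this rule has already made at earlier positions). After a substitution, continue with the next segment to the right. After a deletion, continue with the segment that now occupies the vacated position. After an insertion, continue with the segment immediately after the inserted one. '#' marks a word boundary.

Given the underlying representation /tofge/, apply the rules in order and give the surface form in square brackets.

1 Final Vowel Raising: [tofge] → [tofgi]
2 Velar Fronting: [tofgi] → [tofdi]

[tofdi]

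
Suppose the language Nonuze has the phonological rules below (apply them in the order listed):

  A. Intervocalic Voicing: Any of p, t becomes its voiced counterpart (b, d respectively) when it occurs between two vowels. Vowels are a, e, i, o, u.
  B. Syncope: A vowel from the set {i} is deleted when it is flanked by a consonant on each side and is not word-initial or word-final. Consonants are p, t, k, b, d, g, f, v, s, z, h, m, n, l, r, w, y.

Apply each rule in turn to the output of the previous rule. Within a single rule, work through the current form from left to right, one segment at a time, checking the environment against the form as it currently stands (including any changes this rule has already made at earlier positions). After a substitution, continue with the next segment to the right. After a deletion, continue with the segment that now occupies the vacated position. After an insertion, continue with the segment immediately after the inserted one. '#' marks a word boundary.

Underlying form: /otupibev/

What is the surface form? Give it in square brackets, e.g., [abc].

[odubbev]

A Intervocalic Voicing: [otupibev] → [odubibev]
B Syncope: [odubibev] → [odubbev]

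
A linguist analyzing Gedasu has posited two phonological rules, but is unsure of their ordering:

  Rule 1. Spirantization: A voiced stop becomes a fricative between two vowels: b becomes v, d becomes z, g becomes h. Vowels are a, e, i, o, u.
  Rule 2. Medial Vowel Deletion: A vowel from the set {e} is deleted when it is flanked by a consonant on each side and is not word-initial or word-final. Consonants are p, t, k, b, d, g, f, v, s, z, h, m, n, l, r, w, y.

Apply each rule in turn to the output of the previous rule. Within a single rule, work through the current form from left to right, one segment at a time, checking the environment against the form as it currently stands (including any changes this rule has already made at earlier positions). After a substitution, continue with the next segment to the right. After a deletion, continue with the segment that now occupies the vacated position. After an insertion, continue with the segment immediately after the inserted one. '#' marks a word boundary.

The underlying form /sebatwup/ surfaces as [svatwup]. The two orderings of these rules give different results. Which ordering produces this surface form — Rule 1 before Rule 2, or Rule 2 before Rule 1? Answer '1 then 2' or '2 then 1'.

1 then 2

Order 1 then 2:
  1 Spirantization: [sebatwup] → [sevatwup]
  2 Medial Vowel Deletion: [sevatwup] → [svatwup]
  result: [svatwup]
Order 2 then 1:
  2 Medial Vowel Deletion: [sebatwup] → [sbatwup]
  1 Spirantization: no change — [sbatwup]
  result: [sbatwup]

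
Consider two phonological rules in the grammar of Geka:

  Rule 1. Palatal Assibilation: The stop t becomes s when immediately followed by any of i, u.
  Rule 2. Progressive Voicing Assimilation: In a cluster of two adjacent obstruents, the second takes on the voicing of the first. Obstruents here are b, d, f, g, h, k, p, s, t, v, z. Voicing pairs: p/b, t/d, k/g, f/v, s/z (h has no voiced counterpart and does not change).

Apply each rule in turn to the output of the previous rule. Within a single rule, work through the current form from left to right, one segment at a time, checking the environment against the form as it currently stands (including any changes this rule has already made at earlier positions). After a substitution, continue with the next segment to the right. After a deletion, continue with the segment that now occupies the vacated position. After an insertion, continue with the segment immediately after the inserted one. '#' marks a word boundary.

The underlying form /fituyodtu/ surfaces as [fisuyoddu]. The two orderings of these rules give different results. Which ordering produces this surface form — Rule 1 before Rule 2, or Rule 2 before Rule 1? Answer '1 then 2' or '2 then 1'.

Order 1 then 2:
  1 Palatal Assibilation: [fituyodtu] → [fisuyodsu]
  2 Progressive Voicing Assimilation: [fisuyodsu] → [fisuyodzu]
  result: [fisuyodzu]
Order 2 then 1:
  2 Progressive Voicing Assimilation: [fituyodtu] → [fituyoddu]
  1 Palatal Assibilation: [fituyoddu] → [fisuyoddu]
  result: [fisuyoddu]

2 then 1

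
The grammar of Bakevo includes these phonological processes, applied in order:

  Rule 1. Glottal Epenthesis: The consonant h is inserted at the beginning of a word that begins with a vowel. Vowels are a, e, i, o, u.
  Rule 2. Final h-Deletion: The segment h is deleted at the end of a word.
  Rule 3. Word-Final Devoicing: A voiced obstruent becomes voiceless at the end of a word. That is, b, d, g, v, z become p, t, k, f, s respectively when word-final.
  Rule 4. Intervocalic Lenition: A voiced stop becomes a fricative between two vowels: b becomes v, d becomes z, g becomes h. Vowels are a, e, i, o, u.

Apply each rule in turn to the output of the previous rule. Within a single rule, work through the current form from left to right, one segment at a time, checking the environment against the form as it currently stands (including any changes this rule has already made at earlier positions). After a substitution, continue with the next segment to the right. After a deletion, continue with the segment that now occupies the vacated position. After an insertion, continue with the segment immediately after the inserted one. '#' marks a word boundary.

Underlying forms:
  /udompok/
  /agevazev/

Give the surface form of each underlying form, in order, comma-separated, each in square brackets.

[huzompok], [hahevazef]

/udompok/:
  Rule 1 Glottal Epenthesis: [udompok] → [hudompok]
  Rule 2 Final h-Deletion: no change — [hudompok]
  Rule 3 Word-Final Devoicing: no change — [hudompok]
  Rule 4 Intervocalic Lenition: [hudompok] → [huzompok]
/agevazev/:
  Rule 1 Glottal Epenthesis: [agevazev] → [hagevazev]
  Rule 2 Final h-Deletion: no change — [hagevazev]
  Rule 3 Word-Final Devoicing: [hagevazev] → [hagevazef]
  Rule 4 Intervocalic Lenition: [hagevazef] → [hahevazef]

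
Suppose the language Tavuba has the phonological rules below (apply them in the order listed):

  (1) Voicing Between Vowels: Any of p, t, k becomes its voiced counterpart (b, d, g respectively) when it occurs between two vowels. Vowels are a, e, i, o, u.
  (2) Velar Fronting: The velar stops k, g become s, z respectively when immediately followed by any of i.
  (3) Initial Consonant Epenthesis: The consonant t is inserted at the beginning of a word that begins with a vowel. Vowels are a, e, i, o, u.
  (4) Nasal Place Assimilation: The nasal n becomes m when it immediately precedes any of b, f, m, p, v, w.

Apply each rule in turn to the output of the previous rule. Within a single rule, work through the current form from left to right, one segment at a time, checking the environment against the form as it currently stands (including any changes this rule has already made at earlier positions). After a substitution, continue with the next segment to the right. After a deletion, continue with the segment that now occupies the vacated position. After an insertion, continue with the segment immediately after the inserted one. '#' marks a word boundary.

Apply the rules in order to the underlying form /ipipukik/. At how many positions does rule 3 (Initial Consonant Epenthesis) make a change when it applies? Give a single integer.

(1) Voicing Between Vowels: [ipipukik] → [ibibugik]
(2) Velar Fronting: [ibibugik] → [ibibuzik]
(3) Initial Consonant Epenthesis: [ibibuzik] → [tibibuzik]
(4) Nasal Place Assimilation: no change — [tibibuzik]
Rule 3 changed 1 position(s).

1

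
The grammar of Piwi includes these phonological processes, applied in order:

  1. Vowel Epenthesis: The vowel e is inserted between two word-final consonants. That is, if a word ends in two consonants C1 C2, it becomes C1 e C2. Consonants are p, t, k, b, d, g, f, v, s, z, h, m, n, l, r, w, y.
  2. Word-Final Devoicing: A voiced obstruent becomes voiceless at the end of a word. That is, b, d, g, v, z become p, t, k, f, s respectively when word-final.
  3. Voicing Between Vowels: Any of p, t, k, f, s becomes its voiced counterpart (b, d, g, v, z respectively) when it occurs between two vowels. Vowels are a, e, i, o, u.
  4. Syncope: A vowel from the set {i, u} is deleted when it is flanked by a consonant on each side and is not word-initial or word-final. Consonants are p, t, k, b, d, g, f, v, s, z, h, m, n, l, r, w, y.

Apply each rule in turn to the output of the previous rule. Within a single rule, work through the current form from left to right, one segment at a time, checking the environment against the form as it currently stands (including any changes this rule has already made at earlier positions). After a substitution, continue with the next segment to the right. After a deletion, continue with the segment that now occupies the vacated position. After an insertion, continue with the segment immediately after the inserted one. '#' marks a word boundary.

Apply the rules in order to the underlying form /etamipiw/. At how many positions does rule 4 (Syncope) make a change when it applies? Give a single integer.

1 Vowel Epenthesis: no change — [etamipiw]
2 Word-Final Devoicing: no change — [etamipiw]
3 Voicing Between Vowels: [etamipiw] → [edamibiw]
4 Syncope: [edamibiw] → [edambw]
Rule 4 changed 2 position(s).

2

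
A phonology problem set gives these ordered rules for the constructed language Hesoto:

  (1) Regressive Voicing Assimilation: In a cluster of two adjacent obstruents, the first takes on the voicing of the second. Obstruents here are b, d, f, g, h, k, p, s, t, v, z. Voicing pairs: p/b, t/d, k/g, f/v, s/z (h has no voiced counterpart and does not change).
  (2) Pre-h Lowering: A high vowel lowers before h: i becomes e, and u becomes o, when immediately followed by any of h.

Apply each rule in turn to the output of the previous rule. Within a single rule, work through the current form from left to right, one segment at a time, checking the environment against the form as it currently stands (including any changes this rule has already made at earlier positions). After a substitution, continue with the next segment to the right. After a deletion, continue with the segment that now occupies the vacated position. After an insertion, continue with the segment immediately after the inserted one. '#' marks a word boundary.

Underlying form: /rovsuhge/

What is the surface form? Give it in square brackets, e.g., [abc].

[rofsohge]

(1) Regressive Voicing Assimilation: [rovsuhge] → [rofsuhge]
(2) Pre-h Lowering: [rofsuhge] → [rofsohge]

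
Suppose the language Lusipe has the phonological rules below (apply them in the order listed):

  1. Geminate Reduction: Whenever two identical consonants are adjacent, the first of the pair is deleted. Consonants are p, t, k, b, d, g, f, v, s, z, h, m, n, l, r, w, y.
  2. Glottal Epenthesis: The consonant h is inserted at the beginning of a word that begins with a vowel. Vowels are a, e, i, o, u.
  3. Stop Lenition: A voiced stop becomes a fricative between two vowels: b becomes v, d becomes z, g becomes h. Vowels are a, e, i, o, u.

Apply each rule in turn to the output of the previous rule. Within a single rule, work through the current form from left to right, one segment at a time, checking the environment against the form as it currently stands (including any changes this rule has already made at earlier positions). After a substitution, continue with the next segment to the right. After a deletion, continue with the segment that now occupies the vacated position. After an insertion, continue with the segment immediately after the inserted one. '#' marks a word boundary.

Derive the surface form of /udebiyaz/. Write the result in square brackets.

[huzeviyaz]

1 Geminate Reduction: no change — [udebiyaz]
2 Glottal Epenthesis: [udebiyaz] → [hudebiyaz]
3 Stop Lenition: [hudebiyaz] → [huzeviyaz]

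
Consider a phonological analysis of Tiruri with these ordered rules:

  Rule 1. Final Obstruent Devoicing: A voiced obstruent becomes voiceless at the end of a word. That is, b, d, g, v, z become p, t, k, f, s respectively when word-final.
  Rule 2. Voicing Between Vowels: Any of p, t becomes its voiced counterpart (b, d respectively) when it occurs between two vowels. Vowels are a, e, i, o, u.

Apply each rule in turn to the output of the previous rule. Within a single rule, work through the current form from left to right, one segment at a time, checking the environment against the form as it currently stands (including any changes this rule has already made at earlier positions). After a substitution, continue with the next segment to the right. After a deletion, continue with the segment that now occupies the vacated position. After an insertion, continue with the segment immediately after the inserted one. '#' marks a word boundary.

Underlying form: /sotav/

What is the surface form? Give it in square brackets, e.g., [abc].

[sodaf]

Rule 1 Final Obstruent Devoicing: [sotav] → [sotaf]
Rule 2 Voicing Between Vowels: [sotaf] → [sodaf]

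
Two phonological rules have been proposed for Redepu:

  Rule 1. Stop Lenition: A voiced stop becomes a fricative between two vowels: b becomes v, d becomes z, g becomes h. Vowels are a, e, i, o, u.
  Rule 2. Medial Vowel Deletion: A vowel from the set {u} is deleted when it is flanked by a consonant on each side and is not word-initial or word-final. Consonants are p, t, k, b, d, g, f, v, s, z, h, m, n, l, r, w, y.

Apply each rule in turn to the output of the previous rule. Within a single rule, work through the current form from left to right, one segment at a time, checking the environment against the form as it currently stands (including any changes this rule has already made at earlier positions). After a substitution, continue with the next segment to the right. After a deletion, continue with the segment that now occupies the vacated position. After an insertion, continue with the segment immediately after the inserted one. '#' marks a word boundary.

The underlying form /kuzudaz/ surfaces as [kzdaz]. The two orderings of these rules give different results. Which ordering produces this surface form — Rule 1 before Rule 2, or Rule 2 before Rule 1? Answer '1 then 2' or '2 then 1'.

Order 1 then 2:
  1 Stop Lenition: [kuzudaz] → [kuzuzaz]
  2 Medial Vowel Deletion: [kuzuzaz] → [kzzaz]
  result: [kzzaz]
Order 2 then 1:
  2 Medial Vowel Deletion: [kuzudaz] → [kzdaz]
  1 Stop Lenition: no change — [kzdaz]
  result: [kzdaz]

2 then 1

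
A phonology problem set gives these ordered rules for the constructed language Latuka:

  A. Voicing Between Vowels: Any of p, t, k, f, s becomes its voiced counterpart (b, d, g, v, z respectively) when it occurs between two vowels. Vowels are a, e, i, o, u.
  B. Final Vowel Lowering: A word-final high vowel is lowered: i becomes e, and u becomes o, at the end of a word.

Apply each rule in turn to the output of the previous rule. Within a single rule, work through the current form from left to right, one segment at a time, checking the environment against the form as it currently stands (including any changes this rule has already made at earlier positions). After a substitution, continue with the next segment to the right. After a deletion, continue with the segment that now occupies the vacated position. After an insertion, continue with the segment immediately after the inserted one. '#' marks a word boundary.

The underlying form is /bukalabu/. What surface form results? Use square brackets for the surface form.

A Voicing Between Vowels: [bukalabu] → [bugalabu]
B Final Vowel Lowering: [bugalabu] → [bugalabo]

[bugalabo]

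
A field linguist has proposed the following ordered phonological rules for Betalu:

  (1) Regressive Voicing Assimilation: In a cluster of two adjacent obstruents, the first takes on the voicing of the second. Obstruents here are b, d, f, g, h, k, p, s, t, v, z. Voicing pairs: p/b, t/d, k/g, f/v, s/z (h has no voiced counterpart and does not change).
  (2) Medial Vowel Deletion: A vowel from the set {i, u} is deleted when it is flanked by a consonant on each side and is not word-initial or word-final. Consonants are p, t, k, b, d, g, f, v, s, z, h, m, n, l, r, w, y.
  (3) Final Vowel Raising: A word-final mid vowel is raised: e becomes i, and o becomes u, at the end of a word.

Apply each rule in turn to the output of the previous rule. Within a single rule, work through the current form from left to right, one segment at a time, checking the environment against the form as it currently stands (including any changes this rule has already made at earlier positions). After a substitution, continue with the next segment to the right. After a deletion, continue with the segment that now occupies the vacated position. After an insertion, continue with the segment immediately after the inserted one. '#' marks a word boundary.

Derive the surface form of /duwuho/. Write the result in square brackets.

(1) Regressive Voicing Assimilation: no change — [duwuho]
(2) Medial Vowel Deletion: [duwuho] → [dwho]
(3) Final Vowel Raising: [dwho] → [dwhu]

[dwhu]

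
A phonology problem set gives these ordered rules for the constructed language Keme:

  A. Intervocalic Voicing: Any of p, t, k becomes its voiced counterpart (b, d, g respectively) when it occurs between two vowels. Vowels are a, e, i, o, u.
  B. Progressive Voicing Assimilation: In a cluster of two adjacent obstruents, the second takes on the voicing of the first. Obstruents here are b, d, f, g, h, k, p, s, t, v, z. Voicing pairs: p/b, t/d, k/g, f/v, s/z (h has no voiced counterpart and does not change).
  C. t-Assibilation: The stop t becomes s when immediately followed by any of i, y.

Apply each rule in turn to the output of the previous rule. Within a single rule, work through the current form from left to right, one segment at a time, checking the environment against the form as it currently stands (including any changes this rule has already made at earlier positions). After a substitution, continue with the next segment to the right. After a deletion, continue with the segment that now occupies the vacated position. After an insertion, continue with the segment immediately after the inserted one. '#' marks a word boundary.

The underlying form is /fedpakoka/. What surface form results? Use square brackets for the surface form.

[fedbagoga]

A Intervocalic Voicing: [fedpakoka] → [fedpagoga]
B Progressive Voicing Assimilation: [fedpagoga] → [fedbagoga]
C t-Assibilation: no change — [fedbagoga]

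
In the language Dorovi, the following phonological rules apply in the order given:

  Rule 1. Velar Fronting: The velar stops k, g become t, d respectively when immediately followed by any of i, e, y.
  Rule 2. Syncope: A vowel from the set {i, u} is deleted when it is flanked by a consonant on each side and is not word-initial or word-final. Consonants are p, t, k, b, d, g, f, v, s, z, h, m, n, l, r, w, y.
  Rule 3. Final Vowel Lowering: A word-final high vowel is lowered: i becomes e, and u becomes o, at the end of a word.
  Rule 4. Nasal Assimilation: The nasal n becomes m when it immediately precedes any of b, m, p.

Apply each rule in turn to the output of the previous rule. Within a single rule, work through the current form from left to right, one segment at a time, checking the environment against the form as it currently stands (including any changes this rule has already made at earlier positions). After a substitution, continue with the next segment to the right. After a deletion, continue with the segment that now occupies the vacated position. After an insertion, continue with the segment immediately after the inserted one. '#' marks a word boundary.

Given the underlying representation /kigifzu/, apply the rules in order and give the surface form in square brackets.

Rule 1 Velar Fronting: [kigifzu] → [tidifzu]
Rule 2 Syncope: [tidifzu] → [tdfzu]
Rule 3 Final Vowel Lowering: [tdfzu] → [tdfzo]
Rule 4 Nasal Assimilation: no change — [tdfzo]

[tdfzo]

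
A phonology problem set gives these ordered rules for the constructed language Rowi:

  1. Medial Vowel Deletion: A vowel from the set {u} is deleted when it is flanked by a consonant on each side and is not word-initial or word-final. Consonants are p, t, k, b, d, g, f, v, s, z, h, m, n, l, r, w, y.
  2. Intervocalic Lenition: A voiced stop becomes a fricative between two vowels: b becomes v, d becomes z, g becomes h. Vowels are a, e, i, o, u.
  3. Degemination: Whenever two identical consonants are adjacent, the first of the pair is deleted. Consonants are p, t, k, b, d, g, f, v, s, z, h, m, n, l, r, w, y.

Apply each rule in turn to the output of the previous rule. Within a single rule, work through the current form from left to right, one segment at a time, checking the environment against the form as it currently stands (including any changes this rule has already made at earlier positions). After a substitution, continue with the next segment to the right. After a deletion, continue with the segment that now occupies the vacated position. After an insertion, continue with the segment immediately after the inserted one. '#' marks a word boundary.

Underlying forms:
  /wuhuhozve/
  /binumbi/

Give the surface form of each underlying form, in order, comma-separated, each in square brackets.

[whozve], [binmbi]

/wuhuhozve/:
  1 Medial Vowel Deletion: [wuhuhozve] → [whhozve]
  2 Intervocalic Lenition: no change — [whhozve]
  3 Degemination: [whhozve] → [whozve]
/binumbi/:
  1 Medial Vowel Deletion: [binumbi] → [binmbi]
  2 Intervocalic Lenition: no change — [binmbi]
  3 Degemination: no change — [binmbi]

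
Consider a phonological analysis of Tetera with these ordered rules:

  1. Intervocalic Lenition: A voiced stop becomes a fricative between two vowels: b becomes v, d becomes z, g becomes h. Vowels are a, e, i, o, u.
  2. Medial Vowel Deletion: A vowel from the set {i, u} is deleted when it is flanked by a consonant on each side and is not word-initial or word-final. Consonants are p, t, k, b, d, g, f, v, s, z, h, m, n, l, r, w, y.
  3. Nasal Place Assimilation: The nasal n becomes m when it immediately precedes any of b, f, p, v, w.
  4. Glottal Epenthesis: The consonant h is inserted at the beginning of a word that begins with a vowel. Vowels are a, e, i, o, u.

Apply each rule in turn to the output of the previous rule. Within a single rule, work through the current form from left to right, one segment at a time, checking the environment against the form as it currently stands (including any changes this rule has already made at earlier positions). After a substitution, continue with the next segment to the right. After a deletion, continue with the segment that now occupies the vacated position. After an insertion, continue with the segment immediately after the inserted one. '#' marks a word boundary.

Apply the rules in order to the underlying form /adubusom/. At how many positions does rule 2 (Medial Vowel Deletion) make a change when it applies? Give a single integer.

2

1 Intervocalic Lenition: [adubusom] → [azuvusom]
2 Medial Vowel Deletion: [azuvusom] → [azvsom]
3 Nasal Place Assimilation: no change — [azvsom]
4 Glottal Epenthesis: [azvsom] → [hazvsom]
Rule 2 changed 2 position(s).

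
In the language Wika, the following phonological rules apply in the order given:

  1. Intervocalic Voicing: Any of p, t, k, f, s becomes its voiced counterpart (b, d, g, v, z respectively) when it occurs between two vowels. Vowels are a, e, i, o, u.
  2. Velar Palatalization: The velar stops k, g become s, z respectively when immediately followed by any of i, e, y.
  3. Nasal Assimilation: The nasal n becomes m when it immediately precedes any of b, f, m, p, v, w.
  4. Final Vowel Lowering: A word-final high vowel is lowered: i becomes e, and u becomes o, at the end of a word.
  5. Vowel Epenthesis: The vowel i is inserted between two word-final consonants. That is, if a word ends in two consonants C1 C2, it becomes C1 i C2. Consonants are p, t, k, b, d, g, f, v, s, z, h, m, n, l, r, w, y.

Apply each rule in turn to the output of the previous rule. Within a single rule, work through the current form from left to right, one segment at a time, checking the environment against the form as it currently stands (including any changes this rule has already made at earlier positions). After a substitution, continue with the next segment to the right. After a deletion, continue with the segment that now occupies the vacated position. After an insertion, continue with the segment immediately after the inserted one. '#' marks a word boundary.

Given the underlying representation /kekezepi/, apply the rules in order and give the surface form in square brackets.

[sezezebe]

1 Intervocalic Voicing: [kekezepi] → [kegezebi]
2 Velar Palatalization: [kegezebi] → [sezezebi]
3 Nasal Assimilation: no change — [sezezebi]
4 Final Vowel Lowering: [sezezebi] → [sezezebe]
5 Vowel Epenthesis: no change — [sezezebe]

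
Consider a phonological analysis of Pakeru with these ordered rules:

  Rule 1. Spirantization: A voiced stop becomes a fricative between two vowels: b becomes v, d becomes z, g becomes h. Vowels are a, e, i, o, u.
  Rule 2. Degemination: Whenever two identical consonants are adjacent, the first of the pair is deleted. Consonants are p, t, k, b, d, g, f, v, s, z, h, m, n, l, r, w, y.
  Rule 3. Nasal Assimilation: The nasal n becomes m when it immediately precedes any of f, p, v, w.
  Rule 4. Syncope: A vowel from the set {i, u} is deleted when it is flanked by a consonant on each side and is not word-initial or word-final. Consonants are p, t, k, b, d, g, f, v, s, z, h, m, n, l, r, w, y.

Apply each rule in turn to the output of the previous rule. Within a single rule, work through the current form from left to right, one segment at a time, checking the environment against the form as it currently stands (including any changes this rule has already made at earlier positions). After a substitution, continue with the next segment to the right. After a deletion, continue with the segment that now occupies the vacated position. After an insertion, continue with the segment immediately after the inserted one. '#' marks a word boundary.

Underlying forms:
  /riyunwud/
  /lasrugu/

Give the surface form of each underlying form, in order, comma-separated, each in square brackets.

[rymwd], [lasrhu]

/riyunwud/:
  Rule 1 Spirantization: no change — [riyunwud]
  Rule 2 Degemination: no change — [riyunwud]
  Rule 3 Nasal Assimilation: [riyunwud] → [riyumwud]
  Rule 4 Syncope: [riyumwud] → [rymwd]
/lasrugu/:
  Rule 1 Spirantization: [lasrugu] → [lasruhu]
  Rule 2 Degemination: no change — [lasruhu]
  Rule 3 Nasal Assimilation: no change — [lasruhu]
  Rule 4 Syncope: [lasruhu] → [lasrhu]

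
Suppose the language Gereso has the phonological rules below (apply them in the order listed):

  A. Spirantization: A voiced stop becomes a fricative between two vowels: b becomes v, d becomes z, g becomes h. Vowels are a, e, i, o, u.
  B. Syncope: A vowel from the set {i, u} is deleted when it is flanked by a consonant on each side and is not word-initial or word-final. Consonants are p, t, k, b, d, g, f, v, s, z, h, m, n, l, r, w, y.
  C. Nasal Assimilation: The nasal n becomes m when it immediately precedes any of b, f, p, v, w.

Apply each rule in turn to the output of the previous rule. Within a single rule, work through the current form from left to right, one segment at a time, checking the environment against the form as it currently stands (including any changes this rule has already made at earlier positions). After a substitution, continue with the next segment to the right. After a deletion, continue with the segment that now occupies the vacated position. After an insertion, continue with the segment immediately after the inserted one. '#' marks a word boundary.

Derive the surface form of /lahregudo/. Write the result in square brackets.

A Spirantization: [lahregudo] → [lahrehuzo]
B Syncope: [lahrehuzo] → [lahrehzo]
C Nasal Assimilation: no change — [lahrehzo]

[lahrehzo]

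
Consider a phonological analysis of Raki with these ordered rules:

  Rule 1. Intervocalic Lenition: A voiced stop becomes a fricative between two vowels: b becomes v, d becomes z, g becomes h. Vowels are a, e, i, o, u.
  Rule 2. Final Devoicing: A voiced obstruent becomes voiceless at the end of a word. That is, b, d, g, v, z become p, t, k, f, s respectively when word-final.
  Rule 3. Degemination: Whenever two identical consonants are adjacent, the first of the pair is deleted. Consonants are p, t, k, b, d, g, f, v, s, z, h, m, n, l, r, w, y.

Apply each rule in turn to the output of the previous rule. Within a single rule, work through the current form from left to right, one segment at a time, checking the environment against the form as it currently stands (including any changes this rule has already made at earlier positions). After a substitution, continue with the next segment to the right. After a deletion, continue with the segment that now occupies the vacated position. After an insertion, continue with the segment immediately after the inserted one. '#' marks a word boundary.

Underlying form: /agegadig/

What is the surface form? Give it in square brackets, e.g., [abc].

[ahehazik]

Rule 1 Intervocalic Lenition: [agegadig] → [ahehazig]
Rule 2 Final Devoicing: [ahehazig] → [ahehazik]
Rule 3 Degemination: no change — [ahehazik]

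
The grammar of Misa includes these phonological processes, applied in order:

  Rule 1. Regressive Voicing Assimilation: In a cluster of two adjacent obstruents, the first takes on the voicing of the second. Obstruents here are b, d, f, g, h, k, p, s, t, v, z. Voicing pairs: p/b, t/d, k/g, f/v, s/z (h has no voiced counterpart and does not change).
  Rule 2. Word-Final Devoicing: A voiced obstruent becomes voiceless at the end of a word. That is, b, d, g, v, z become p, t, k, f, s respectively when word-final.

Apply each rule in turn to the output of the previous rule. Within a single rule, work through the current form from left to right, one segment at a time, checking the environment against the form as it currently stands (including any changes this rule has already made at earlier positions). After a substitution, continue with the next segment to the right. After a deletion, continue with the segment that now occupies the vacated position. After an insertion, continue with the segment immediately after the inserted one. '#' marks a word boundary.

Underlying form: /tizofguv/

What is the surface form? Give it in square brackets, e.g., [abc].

[tizovguf]

Rule 1 Regressive Voicing Assimilation: [tizofguv] → [tizovguv]
Rule 2 Word-Final Devoicing: [tizovguv] → [tizovguf]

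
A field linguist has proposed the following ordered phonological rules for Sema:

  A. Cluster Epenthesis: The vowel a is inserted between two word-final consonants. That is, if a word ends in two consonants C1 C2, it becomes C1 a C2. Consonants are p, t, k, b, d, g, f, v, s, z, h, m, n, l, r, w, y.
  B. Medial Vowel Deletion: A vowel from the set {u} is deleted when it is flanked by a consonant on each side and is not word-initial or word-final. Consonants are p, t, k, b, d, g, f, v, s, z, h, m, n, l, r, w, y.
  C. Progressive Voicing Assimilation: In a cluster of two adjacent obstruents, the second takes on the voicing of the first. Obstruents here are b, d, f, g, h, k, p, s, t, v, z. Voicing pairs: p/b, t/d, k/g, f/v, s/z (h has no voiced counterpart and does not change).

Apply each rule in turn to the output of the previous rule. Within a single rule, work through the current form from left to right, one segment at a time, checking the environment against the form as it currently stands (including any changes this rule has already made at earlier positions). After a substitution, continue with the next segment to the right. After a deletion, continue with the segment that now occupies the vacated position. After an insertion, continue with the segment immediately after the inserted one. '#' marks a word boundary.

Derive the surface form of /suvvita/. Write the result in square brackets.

A Cluster Epenthesis: no change — [suvvita]
B Medial Vowel Deletion: [suvvita] → [svvita]
C Progressive Voicing Assimilation: [svvita] → [sffita]

[sffita]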